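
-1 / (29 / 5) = -5 / 29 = -0.17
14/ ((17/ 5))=70/ 17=4.12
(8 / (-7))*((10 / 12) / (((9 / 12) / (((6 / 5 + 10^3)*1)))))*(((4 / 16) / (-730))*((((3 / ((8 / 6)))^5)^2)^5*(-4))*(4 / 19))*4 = -143332214932469373509362467533705560619263903063167 / 240383196828435141779911941816320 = -596265532797484114.94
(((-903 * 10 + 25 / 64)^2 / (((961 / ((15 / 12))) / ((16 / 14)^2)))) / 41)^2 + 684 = 1658800154691311588329 / 145317817286656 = 11414981.22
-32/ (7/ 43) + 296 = 696/ 7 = 99.43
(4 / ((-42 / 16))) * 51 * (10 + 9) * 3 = -31008 / 7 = -4429.71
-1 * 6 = -6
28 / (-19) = -28 / 19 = -1.47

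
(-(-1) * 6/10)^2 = 9/25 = 0.36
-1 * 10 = -10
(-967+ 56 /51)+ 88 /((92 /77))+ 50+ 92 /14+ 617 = -1795568 /8211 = -218.68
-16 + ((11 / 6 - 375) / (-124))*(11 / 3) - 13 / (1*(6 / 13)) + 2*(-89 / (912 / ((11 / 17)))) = -5994305 / 180234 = -33.26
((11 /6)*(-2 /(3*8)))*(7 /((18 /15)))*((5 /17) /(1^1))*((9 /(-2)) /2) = 1925 /3264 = 0.59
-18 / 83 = -0.22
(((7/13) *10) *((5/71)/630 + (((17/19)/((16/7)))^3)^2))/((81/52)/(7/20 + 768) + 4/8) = 1006300293013157929435/25291358673711101116416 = 0.04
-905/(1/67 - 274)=60635/18357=3.30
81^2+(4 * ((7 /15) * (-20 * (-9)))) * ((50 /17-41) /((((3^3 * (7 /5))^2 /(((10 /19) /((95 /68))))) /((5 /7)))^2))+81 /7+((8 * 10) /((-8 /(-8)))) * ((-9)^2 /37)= 96871558958909368472 /14356220821953633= 6747.71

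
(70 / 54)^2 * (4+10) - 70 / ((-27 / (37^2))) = 2604560 / 729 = 3572.78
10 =10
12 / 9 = 4 / 3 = 1.33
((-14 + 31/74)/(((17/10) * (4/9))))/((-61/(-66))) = -1492425/76738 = -19.45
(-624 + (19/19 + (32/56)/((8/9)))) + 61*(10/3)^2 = 6983/126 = 55.42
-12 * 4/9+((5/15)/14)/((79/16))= -8840/1659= -5.33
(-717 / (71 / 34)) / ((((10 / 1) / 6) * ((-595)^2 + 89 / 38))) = -2779092 / 4775828845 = -0.00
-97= -97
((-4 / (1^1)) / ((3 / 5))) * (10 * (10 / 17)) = -39.22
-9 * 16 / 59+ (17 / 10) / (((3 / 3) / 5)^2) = 4727 / 118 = 40.06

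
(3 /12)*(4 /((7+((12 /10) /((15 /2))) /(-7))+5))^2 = 30625 /1098304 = 0.03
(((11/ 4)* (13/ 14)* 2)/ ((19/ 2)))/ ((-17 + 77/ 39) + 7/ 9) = -16731/ 443422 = -0.04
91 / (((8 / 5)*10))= 5.69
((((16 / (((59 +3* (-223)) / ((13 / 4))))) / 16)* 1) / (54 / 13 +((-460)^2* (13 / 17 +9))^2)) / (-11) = 48841 / 430500208979030065040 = 0.00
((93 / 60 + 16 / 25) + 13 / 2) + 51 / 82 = 38179 / 4100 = 9.31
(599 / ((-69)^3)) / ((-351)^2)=-599 / 40472637309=-0.00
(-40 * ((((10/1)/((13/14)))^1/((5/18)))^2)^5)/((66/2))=-14100811308240086647890247680/1516443410339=-9298606998521533.27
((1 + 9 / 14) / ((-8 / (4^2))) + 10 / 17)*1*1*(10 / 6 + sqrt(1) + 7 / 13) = -13375 / 1547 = -8.65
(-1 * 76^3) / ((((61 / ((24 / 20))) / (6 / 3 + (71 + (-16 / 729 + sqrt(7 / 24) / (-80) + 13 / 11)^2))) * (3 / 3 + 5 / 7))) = -192660718328688197 / 514434888000 + 446568913 * sqrt(42) / 36686925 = -374430.55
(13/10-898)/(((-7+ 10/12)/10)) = 53802/37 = 1454.11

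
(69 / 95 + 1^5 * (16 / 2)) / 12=829 / 1140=0.73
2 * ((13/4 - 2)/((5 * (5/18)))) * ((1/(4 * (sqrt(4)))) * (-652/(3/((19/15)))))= -3097/50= -61.94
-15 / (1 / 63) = -945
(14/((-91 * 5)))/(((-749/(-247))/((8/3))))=-304/11235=-0.03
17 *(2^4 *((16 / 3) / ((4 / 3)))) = 1088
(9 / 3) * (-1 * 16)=-48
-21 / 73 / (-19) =21 / 1387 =0.02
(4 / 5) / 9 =4 / 45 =0.09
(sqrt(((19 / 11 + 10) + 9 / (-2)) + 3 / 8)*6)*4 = 6*sqrt(14718) / 11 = 66.17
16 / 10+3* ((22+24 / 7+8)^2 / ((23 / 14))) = 1643968 / 805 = 2042.20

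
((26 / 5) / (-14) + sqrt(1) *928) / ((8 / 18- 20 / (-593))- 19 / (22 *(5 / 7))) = -3812080338 / 3003707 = -1269.13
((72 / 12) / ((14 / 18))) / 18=3 / 7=0.43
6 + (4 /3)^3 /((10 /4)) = 938 /135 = 6.95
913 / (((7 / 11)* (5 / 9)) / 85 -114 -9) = -18513 / 2494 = -7.42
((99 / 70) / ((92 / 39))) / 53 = 3861 / 341320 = 0.01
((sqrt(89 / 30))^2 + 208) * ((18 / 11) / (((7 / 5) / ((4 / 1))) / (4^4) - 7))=-19442688 / 394163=-49.33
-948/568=-237/142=-1.67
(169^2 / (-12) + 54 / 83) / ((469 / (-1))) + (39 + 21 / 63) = 20743459 / 467124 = 44.41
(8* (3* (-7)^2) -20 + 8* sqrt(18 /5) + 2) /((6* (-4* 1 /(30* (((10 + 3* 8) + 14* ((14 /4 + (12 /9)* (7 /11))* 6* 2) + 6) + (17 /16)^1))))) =-393149685 /352 -407409* sqrt(10) /88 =-1131542.75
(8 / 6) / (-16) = -1 / 12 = -0.08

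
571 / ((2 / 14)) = 3997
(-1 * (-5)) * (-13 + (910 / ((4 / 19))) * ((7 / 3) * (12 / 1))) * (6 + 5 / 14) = 53852565 / 14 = 3846611.79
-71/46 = -1.54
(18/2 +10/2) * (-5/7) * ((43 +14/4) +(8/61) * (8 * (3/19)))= -540855/1159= -466.66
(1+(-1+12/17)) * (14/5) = 168/85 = 1.98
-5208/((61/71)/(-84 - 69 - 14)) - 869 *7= 61380193/61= 1006232.67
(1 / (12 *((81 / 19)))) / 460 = 19 / 447120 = 0.00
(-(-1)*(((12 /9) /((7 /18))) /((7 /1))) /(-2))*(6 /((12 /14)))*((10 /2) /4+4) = -9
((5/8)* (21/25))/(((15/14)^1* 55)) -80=-439951/5500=-79.99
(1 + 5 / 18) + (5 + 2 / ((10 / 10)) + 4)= 12.28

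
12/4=3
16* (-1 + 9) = 128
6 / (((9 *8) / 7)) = 0.58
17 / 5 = 3.40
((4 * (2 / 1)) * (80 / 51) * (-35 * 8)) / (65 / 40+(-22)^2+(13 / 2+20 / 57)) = -27238400 / 3817673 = -7.13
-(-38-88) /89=126 /89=1.42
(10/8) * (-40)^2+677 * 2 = 3354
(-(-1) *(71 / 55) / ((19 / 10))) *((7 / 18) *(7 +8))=2485 / 627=3.96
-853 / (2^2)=-853 / 4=-213.25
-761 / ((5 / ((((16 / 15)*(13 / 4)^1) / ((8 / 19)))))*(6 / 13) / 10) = -27150.79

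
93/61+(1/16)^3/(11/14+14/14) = 4762027/3123200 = 1.52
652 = 652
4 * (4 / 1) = 16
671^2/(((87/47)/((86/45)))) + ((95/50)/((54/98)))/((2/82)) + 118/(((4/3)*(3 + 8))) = 464995.94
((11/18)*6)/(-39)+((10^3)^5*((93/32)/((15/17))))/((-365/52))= -4007835000000000803/8541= -469246575342465.85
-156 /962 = -6 /37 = -0.16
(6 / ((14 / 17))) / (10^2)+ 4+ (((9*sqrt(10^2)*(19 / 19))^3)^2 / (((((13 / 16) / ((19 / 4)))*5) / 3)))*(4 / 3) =22618128960037063 / 9100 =2485508676927.15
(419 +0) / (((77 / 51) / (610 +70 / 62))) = 404835705 / 2387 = 169600.21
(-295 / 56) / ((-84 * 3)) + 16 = 226087 / 14112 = 16.02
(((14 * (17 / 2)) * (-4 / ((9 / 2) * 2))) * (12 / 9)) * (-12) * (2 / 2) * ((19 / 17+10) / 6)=1568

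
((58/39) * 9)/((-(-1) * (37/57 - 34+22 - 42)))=-9918/39533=-0.25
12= 12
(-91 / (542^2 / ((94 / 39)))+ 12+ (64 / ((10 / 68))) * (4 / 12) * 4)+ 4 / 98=63944410567 / 107958270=592.31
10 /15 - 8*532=-12766 /3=-4255.33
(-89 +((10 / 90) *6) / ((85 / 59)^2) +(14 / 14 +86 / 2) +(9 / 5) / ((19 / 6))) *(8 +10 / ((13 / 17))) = -4977417418 / 5353725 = -929.71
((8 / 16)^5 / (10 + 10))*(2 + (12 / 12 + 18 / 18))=1 / 160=0.01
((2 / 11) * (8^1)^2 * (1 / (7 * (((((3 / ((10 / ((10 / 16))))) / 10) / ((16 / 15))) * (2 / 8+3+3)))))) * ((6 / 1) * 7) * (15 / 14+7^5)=61685891072 / 5775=10681539.58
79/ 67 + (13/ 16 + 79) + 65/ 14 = 642601/ 7504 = 85.63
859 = 859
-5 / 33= -0.15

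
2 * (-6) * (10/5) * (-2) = 48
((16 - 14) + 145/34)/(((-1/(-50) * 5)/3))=3195/17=187.94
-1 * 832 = -832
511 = 511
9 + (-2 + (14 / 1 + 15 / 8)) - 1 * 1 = 175 / 8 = 21.88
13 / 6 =2.17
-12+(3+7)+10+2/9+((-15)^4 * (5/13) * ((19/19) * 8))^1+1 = 18226079/117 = 155778.45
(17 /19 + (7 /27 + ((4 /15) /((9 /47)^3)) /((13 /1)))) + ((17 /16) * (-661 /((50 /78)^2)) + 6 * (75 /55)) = -100830573044683 /59420790000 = -1696.89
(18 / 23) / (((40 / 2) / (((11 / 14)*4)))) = 99 / 805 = 0.12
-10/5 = -2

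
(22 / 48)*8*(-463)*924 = -1568644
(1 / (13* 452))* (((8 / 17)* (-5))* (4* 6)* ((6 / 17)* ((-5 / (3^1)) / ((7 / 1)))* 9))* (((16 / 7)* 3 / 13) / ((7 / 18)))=18662400 / 1893028319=0.01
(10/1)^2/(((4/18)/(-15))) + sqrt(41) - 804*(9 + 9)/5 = -48222/5 + sqrt(41) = -9638.00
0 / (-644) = 0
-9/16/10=-9/160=-0.06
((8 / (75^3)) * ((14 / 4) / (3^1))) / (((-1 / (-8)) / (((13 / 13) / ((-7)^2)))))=32 / 8859375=0.00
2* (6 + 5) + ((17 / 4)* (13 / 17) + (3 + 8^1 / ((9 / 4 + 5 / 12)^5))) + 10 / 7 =852645 / 28672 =29.74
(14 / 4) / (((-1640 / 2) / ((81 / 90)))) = -0.00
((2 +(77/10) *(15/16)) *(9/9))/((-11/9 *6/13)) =-11505/704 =-16.34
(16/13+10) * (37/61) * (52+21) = 394346/793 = 497.28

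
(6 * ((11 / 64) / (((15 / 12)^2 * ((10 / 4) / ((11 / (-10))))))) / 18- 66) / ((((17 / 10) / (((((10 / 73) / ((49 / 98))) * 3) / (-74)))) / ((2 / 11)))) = 90022 / 1147925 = 0.08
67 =67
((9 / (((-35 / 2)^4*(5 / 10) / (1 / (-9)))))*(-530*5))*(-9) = -30528 / 60025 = -0.51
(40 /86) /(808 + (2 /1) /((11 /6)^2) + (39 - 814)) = 484 /34959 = 0.01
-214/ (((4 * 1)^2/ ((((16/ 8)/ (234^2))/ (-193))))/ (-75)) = -2675/ 14090544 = -0.00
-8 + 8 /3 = -5.33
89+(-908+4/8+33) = -1571/2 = -785.50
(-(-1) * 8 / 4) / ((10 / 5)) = 1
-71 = -71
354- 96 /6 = 338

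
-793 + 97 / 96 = -76031 / 96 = -791.99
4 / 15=0.27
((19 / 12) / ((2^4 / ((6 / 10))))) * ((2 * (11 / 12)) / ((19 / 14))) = 77 / 960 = 0.08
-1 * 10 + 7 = -3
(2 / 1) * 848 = 1696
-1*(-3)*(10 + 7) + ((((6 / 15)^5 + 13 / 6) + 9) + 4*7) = 1690817 / 18750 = 90.18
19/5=3.80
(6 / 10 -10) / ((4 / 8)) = -94 / 5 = -18.80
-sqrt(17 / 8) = -sqrt(34) / 4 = -1.46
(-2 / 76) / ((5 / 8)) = -0.04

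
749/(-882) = -107/126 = -0.85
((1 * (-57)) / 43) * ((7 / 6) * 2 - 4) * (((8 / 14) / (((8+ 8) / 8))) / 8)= 95 / 1204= 0.08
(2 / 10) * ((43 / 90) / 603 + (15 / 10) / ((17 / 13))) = 529498 / 2306475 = 0.23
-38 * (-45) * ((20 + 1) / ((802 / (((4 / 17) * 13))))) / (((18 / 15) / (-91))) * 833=-8651683.17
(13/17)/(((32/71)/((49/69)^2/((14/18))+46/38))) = 4311333/1366936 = 3.15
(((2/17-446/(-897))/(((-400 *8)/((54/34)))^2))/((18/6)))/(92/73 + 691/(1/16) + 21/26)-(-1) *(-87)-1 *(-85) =-252975688616702497/126487844308640000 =-2.00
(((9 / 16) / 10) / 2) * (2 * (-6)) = -27 / 80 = -0.34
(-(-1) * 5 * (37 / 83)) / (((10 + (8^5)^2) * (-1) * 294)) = -185 / 26201448233268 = -0.00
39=39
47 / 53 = 0.89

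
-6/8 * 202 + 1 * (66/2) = -237/2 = -118.50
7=7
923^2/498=1710.70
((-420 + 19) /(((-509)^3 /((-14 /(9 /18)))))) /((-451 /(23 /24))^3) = 34152769 /41807741435564125824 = 0.00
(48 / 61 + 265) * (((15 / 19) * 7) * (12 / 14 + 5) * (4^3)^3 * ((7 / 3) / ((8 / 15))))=11435534745600 / 1159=9866725406.04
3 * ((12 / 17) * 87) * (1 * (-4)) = -12528 / 17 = -736.94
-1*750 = -750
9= 9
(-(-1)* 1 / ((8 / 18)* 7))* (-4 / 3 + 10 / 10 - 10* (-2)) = 177 / 28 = 6.32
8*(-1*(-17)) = 136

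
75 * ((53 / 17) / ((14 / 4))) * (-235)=-1868250 / 119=-15699.58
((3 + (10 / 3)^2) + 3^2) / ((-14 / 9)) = -104 / 7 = -14.86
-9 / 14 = -0.64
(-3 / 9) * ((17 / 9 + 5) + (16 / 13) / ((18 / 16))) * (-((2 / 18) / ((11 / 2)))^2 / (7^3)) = 3736 / 1179971793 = 0.00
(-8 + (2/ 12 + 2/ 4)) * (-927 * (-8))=-54384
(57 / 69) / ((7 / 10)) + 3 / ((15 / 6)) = 2.38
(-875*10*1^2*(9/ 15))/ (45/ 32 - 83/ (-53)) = -8904000/ 5041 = -1766.32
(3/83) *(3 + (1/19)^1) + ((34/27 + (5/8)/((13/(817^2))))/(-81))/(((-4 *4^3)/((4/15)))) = 0.52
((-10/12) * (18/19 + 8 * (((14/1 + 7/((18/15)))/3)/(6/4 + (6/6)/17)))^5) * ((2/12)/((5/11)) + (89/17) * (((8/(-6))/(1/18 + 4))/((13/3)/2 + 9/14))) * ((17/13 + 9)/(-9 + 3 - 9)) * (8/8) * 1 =-4392501664230825483469084049294224/604390266559060855681083795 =-7267657.85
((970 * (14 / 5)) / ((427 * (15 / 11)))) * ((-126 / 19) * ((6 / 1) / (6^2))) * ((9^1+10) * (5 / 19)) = -29876 / 1159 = -25.78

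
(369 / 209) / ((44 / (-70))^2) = 4.47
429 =429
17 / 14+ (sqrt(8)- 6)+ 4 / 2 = -39 / 14+ 2 * sqrt(2) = 0.04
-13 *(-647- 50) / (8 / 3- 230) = -27183 / 682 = -39.86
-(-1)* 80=80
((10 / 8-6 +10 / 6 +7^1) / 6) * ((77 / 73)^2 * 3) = 278663 / 127896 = 2.18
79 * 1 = 79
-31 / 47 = -0.66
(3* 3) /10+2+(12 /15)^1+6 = 97 /10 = 9.70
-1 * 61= -61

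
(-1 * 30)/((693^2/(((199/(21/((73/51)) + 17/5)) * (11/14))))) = -363175/671941116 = -0.00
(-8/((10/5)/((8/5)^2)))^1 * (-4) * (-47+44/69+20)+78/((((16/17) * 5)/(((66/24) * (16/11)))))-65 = -3720827/3450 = -1078.50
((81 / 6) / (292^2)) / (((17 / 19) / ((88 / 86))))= 5643 / 31163992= 0.00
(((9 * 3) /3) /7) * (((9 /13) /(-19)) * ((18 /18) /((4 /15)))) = -1215 /6916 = -0.18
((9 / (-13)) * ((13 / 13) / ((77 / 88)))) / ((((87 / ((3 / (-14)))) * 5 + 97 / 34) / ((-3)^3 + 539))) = 1253376 / 6271993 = 0.20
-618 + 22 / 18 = -5551 / 9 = -616.78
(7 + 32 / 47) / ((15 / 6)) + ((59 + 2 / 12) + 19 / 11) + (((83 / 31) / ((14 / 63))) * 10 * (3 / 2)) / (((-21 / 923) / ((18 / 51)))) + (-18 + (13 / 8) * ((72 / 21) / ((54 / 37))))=-236338963138 / 85824585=-2753.74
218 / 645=0.34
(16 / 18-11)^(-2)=81 / 8281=0.01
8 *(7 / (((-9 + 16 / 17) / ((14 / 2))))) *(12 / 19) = -79968 / 2603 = -30.72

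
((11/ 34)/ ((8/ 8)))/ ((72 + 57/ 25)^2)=6875/ 117247266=0.00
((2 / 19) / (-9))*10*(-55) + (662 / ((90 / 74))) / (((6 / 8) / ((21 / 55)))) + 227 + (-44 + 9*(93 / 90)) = 14917477 / 31350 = 475.84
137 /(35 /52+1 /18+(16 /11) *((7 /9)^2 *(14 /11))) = 69822324 /942101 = 74.11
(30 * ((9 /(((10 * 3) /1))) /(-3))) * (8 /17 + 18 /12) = -5.91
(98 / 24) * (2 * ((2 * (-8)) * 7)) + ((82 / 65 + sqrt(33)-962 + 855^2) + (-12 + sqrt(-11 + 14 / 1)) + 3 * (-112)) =sqrt(3) + sqrt(33) + 142116311 / 195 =728809.07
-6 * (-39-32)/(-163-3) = -213/83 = -2.57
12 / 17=0.71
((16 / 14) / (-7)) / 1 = -8 / 49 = -0.16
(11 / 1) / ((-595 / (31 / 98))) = -341 / 58310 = -0.01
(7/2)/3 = 7/6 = 1.17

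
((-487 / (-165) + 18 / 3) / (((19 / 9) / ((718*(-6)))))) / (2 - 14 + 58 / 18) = 171798732 / 82555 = 2081.02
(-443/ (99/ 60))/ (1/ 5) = -44300/ 33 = -1342.42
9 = 9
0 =0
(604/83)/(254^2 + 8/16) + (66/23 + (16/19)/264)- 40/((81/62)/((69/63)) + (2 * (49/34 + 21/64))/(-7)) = -55.32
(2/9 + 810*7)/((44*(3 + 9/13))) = 82927/2376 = 34.90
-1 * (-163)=163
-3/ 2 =-1.50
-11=-11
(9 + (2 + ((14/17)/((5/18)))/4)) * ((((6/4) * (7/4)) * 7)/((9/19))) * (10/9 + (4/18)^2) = 21834743/41310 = 528.56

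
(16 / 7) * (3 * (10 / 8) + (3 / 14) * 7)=12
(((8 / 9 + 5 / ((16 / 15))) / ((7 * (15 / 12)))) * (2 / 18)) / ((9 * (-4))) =-803 / 408240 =-0.00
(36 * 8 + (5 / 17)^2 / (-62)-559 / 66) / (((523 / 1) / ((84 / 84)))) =82641883 / 154623381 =0.53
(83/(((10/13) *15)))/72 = 1079/10800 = 0.10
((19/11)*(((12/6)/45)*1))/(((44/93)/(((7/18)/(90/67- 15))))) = -0.00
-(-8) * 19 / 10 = 76 / 5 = 15.20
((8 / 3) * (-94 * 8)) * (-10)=60160 / 3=20053.33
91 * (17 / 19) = 1547 / 19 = 81.42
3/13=0.23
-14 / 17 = -0.82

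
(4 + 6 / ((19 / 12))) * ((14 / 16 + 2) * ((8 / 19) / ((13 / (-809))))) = -2753836 / 4693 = -586.80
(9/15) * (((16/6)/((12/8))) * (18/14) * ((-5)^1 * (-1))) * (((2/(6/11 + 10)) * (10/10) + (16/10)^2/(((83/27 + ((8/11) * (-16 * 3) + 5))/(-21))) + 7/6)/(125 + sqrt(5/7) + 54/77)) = 1907895520432/10409606937875-2168287088 * sqrt(35)/10409606937875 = 0.18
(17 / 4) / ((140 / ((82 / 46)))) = 697 / 12880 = 0.05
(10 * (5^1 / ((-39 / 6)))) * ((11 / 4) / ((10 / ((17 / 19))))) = -1.89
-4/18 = -0.22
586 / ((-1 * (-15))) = 586 / 15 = 39.07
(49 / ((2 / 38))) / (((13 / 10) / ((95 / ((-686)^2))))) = 9025 / 62426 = 0.14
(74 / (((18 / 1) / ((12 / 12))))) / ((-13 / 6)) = -1.90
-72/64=-1.12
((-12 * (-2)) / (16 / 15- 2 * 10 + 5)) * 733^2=-193424040 / 209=-925473.88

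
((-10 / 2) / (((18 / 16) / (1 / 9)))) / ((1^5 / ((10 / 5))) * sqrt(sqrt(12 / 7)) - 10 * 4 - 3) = 40 / (81 * (-sqrt(2) * 3^(1 / 4) * 7^(3 / 4) / 14+ 43)) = 0.01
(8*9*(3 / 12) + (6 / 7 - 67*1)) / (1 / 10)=-3370 / 7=-481.43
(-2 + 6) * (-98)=-392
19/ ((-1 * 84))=-19/ 84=-0.23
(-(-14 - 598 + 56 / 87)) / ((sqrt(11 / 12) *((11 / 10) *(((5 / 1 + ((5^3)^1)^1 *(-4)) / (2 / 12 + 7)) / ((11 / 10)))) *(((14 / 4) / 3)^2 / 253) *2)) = -105205864 *sqrt(33) / 703395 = -859.21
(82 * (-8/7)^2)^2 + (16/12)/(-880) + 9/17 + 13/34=309040196293/26939220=11471.76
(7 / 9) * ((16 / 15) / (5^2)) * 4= 448 / 3375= 0.13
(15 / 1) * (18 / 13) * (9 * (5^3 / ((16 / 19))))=27746.39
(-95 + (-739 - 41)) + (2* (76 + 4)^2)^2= 163839125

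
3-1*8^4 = -4093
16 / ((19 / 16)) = 256 / 19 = 13.47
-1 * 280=-280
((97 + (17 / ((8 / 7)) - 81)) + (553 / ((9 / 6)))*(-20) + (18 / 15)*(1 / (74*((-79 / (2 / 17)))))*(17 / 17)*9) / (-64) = 114.73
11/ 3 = 3.67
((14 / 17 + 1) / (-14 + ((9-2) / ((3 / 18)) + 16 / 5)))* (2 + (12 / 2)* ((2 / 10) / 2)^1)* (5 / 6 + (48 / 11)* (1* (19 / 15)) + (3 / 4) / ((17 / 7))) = 2319761 / 2288880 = 1.01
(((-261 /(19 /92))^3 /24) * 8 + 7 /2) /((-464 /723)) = 6673167715495497 /6365152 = 1048390944.24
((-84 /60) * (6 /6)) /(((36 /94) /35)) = -127.94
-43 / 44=-0.98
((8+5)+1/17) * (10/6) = 370/17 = 21.76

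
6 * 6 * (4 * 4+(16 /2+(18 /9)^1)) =936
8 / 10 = 4 / 5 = 0.80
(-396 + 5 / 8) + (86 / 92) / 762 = -27717283 / 70104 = -395.37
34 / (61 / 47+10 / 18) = 7191 / 392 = 18.34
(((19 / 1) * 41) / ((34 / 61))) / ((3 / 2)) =47519 / 51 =931.75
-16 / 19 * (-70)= 1120 / 19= 58.95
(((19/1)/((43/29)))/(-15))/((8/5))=-551/1032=-0.53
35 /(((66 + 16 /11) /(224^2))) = 1379840 /53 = 26034.72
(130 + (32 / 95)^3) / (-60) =-55745759 / 25721250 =-2.17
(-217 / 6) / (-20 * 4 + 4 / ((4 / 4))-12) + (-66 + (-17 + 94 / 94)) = -43079 / 528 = -81.59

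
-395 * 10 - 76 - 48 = -4074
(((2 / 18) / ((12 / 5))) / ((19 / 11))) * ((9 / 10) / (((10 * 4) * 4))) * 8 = 11 / 9120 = 0.00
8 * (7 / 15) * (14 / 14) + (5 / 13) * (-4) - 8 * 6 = -8932 / 195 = -45.81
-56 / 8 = -7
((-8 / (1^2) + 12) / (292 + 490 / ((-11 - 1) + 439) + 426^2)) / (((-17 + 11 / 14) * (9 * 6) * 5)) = -854 / 169894623555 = -0.00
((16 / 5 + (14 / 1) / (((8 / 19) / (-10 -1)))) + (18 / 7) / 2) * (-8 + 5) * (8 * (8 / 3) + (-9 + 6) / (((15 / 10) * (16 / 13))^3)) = 1620267913 / 71680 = 22604.18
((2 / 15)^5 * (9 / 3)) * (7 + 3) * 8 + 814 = 41209262 / 50625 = 814.01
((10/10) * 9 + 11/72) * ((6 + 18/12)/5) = 659/48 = 13.73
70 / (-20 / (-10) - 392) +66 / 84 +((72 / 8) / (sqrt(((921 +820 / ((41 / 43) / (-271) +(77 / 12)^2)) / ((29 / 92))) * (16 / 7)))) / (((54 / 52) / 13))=331 / 546 +169 * sqrt(20967156035686944344541) / 17940834991908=1.97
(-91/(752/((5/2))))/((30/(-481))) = 43771/9024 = 4.85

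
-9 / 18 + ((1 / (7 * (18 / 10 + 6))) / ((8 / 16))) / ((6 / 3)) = -263 / 546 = -0.48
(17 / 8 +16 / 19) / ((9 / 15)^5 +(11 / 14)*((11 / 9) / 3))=266371875 / 35718404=7.46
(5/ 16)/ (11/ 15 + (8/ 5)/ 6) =5/ 16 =0.31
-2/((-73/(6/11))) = 0.01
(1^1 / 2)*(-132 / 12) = -11 / 2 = -5.50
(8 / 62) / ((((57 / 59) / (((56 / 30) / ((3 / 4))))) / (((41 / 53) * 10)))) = 2167424 / 842859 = 2.57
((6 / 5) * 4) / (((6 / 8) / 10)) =64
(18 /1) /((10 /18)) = 162 /5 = 32.40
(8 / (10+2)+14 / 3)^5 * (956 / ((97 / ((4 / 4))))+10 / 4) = 418906112 / 7857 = 53316.29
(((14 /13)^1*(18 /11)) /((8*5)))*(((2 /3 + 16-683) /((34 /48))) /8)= -125937 /24310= -5.18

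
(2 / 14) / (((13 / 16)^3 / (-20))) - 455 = -7079365 / 15379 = -460.33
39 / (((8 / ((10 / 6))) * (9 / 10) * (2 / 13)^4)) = 9282325 / 576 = 16115.15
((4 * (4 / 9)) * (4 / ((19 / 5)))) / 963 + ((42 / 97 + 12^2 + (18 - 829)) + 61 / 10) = -105497941069 / 159732810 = -660.47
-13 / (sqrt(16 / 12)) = -13 * sqrt(3) / 2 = -11.26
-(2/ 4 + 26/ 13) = -5/ 2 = -2.50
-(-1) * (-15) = -15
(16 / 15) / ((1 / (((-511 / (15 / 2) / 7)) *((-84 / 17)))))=51.30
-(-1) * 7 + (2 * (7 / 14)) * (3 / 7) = 52 / 7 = 7.43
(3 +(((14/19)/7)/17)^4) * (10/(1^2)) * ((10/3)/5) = 653072414780/32653620723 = 20.00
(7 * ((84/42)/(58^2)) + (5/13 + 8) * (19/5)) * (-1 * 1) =-3483877/109330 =-31.87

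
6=6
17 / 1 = 17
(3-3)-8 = -8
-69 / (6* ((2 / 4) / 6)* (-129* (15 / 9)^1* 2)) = 69 / 215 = 0.32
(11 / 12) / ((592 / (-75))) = -275 / 2368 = -0.12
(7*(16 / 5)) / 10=56 / 25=2.24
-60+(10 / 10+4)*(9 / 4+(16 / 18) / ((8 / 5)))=-1655 / 36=-45.97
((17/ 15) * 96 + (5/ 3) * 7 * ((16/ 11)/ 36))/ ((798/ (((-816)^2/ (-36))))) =-1500654464/ 592515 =-2532.69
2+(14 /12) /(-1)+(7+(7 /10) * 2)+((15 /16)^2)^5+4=226902813972911 /16492674416640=13.76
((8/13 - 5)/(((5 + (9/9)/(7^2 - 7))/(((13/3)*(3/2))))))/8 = -1197/1688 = -0.71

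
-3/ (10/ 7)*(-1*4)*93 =3906/ 5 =781.20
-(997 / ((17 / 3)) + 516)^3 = -1627624771947 / 4913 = -331289389.77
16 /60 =4 /15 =0.27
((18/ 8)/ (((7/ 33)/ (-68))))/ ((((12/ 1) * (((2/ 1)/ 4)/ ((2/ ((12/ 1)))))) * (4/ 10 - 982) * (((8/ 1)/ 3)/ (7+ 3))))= 14025/ 183232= 0.08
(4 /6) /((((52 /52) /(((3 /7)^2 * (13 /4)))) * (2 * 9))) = 0.02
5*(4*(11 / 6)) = 110 / 3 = 36.67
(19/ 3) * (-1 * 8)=-152/ 3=-50.67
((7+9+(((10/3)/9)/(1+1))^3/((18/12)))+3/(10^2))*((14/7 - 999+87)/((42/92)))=-31961.57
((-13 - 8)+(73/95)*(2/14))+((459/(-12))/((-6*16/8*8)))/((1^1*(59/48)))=-6455279/313880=-20.57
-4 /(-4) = 1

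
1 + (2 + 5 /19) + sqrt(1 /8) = sqrt(2) /4 + 62 /19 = 3.62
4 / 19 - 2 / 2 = -15 / 19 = -0.79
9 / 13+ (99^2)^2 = 1248774822 / 13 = 96059601.69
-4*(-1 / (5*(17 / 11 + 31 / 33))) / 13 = 0.02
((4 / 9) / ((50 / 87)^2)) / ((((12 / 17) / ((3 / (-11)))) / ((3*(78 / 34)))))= -98397 / 27500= -3.58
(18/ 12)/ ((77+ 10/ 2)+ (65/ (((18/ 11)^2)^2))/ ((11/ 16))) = 19683/ 1249034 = 0.02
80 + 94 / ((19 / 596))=57544 / 19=3028.63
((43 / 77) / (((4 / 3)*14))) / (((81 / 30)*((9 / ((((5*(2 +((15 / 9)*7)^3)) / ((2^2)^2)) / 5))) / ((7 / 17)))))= 9229735 / 183218112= 0.05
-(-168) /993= 56 /331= 0.17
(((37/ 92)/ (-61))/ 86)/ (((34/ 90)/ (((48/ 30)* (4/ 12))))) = -111/ 1025593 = -0.00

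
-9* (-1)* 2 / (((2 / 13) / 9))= 1053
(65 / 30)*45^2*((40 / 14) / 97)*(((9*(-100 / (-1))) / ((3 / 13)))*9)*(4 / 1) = 12320100000 / 679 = 18144477.17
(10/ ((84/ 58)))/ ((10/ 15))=145/ 14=10.36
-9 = -9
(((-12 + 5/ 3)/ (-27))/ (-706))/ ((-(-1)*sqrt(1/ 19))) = -0.00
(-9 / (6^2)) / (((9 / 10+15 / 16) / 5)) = -100 / 147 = -0.68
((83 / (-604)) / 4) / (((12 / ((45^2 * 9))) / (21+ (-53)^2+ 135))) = -1495027125 / 9664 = -154700.65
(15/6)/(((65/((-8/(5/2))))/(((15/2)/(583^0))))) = -12/13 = -0.92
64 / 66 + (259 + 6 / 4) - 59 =13363 / 66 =202.47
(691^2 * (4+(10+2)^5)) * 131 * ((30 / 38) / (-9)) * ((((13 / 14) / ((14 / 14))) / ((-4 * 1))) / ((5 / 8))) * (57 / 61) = 28905861283364 / 61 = 473866578415.80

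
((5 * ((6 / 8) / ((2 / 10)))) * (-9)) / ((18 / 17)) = -159.38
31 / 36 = 0.86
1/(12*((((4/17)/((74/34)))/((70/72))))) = 1295/1728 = 0.75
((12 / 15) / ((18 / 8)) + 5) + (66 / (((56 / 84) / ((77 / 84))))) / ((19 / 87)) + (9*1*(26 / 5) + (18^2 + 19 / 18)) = 792.75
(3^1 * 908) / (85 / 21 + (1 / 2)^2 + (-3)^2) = 228816 / 1117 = 204.85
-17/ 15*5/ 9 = -17/ 27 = -0.63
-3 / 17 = -0.18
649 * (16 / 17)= 10384 / 17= 610.82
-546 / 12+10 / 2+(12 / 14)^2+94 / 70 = -18827 / 490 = -38.42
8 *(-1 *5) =-40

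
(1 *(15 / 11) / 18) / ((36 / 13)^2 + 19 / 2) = 845 / 191499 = 0.00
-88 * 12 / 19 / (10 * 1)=-528 / 95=-5.56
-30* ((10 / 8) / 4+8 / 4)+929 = 6877 / 8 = 859.62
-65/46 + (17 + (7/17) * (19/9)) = 16.46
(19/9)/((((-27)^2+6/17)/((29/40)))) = 9367/4463640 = 0.00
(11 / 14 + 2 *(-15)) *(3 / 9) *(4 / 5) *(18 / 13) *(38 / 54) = -7.59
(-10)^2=100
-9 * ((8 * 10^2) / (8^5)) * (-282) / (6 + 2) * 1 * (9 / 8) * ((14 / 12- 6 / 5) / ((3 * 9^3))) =-235 / 1769472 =-0.00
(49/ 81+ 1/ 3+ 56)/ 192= 1153/ 3888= 0.30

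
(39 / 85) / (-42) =-13 / 1190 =-0.01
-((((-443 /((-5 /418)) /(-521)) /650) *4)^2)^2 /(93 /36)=-225746622158564044065792 /15926709118732683349609375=-0.01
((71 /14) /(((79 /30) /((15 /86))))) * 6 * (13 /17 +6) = 13.63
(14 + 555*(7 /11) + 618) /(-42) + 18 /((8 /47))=76039 /924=82.29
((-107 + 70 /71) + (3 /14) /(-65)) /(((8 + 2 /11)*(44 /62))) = -23593697 /1292200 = -18.26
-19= -19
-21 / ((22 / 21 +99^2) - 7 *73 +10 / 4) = -882 / 390329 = -0.00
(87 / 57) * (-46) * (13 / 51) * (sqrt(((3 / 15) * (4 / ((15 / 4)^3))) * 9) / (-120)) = 34684 * sqrt(3) / 1090125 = 0.06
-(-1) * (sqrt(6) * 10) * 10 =100 * sqrt(6) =244.95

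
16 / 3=5.33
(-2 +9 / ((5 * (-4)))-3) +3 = -49 / 20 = -2.45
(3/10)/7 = 3/70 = 0.04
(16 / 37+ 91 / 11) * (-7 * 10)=-248010 / 407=-609.36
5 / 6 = 0.83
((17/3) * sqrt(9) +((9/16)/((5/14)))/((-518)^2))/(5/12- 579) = -78197307/2661390760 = -0.03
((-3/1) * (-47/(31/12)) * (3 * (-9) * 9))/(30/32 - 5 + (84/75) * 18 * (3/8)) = -164462400/43369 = -3792.16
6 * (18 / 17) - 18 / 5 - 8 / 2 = -1.25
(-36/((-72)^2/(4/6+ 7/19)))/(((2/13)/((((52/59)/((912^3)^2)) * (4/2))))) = -169/1180718550041669664768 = -0.00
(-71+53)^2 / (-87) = -108 / 29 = -3.72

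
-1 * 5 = -5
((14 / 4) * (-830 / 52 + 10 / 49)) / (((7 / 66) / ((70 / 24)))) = -1516.66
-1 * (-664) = 664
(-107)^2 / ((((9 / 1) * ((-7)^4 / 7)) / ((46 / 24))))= 263327 / 37044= 7.11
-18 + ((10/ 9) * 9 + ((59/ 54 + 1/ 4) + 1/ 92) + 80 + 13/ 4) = 190283/ 2484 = 76.60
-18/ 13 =-1.38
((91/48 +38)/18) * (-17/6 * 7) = -227885/5184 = -43.96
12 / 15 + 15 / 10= 23 / 10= 2.30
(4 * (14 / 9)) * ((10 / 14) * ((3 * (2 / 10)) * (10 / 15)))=16 / 9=1.78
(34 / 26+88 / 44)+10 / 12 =323 / 78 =4.14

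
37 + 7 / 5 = 38.40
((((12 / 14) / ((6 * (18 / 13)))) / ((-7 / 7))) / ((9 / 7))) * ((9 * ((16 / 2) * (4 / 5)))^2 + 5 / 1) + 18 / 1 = -248.64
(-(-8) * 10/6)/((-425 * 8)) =-1/255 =-0.00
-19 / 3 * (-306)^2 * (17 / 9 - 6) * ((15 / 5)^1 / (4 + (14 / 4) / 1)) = 4876008 / 5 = 975201.60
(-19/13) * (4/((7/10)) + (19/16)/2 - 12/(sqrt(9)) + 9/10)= -68267/14560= -4.69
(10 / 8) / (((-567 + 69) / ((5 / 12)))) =-25 / 23904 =-0.00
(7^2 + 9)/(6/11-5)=-638/49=-13.02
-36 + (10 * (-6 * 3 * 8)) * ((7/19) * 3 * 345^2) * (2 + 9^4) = -23622310908684/19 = -1243279521509.68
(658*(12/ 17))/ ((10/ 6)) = 23688/ 85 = 278.68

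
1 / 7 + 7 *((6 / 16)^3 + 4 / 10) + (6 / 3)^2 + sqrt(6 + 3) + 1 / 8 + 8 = 330391 / 17920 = 18.44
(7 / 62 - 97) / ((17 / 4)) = -12014 / 527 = -22.80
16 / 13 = 1.23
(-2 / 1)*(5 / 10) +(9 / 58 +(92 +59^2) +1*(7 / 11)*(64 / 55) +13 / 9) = 1128812351 / 315810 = 3574.34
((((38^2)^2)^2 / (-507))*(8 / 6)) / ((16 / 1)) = -1086948034624 / 1521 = -714627241.70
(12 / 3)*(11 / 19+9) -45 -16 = -431 / 19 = -22.68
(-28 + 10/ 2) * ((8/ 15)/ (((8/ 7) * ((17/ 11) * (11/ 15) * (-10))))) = 161/ 170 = 0.95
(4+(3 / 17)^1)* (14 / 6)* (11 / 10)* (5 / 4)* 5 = 27335 / 408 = 67.00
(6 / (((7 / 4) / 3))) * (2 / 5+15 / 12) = 594 / 35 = 16.97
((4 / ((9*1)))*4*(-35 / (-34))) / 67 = 280 / 10251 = 0.03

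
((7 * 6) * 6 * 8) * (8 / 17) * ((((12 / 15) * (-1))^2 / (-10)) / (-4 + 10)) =-21504 / 2125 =-10.12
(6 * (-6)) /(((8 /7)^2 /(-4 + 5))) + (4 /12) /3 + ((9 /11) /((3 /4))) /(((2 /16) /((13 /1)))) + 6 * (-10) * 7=-529051 /1584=-334.00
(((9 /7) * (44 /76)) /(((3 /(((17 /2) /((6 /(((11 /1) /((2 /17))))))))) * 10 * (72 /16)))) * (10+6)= 69938 /5985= 11.69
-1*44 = -44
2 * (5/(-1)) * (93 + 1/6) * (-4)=11180/3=3726.67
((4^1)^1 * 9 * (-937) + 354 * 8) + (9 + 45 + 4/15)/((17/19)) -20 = -7869134/255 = -30859.35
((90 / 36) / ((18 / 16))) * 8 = 17.78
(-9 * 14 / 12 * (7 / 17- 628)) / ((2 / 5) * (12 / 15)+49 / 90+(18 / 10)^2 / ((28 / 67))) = 705754350 / 922913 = 764.70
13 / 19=0.68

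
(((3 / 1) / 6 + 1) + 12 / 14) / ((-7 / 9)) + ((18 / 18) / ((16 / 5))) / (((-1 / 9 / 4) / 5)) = -11619 / 196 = -59.28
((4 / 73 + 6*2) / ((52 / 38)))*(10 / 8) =10450 / 949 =11.01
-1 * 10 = -10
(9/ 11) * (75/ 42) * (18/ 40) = 0.66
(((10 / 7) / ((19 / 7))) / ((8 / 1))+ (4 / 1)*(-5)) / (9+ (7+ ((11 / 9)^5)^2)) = -5282478367515 / 6211174101292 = -0.85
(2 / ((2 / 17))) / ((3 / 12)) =68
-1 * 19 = -19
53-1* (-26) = 79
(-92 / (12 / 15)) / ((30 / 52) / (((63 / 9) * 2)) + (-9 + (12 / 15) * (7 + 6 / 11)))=2302300 / 58507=39.35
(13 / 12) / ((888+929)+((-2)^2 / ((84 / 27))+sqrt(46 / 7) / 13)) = 24467989 / 41067502461- 1183*sqrt(322) / 328540019688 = 0.00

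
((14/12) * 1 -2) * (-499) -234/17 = 41011/102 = 402.07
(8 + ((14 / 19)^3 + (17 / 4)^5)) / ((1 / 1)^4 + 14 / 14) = 9797797947 / 14047232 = 697.49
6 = 6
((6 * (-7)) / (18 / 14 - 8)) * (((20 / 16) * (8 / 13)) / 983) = 2940 / 600613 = 0.00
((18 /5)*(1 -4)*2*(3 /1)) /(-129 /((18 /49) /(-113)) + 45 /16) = -15552 /9524315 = -0.00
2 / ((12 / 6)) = 1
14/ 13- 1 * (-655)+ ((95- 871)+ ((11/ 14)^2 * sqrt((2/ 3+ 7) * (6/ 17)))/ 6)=-119.75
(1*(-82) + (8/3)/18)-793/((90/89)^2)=-6944353/8100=-857.33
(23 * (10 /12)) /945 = 23 /1134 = 0.02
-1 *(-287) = 287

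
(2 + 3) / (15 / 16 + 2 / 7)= 560 / 137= 4.09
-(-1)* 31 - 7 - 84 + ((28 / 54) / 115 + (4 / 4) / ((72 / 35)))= -1478213 / 24840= -59.51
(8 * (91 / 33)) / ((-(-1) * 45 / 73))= 53144 / 1485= 35.79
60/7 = 8.57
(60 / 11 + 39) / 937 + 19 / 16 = 203657 / 164912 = 1.23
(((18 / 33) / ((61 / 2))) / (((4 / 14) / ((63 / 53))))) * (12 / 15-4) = -42336 / 177815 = -0.24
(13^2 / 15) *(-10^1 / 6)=-169 / 9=-18.78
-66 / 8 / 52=-33 / 208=-0.16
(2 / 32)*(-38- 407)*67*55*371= -608375075 / 16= -38023442.19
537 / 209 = 2.57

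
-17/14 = -1.21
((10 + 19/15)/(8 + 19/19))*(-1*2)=-338/135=-2.50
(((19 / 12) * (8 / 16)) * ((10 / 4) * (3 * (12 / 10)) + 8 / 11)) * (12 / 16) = 2033 / 352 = 5.78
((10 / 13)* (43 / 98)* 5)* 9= 9675 / 637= 15.19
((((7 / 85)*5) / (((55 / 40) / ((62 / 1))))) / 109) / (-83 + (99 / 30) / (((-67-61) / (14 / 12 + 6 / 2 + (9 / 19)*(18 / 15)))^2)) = -61606723584000 / 30017254164763987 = -0.00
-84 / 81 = -28 / 27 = -1.04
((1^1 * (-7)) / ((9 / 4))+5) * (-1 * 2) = -34 / 9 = -3.78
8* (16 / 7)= 128 / 7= 18.29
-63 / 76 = -0.83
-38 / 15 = -2.53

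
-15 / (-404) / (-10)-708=-572067 / 808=-708.00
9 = 9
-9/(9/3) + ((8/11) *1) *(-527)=-4249/11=-386.27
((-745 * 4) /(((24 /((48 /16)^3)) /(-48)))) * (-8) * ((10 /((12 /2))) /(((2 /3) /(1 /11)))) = -3218400 /11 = -292581.82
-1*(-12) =12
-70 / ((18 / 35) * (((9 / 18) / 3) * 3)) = -2450 / 9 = -272.22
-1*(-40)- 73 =-33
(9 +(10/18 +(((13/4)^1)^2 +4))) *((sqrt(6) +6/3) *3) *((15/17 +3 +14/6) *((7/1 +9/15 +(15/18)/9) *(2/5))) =2286654457/826200 +2286654457 *sqrt(6)/1652400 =6157.37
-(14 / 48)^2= -49 / 576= -0.09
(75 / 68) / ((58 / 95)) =1.81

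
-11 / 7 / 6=-11 / 42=-0.26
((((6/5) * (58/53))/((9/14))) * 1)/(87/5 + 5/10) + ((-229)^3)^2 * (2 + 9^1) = 45149789982056826839/28461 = 1586373984823331.11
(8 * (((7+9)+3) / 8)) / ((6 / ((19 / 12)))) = 361 / 72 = 5.01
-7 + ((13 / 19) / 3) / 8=-3179 / 456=-6.97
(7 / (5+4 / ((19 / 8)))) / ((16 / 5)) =665 / 2032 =0.33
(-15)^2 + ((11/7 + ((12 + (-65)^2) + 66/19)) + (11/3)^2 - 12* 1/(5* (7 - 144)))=3673769374/819945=4480.51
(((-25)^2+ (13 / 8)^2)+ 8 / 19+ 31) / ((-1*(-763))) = 801419 / 927808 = 0.86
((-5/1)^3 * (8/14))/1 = -500/7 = -71.43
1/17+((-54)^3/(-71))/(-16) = -334469/2414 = -138.55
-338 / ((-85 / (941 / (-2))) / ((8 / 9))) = -1272232 / 765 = -1663.05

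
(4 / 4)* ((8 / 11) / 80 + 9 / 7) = 997 / 770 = 1.29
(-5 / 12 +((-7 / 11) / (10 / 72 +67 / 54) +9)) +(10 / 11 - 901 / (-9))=6439831 / 59004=109.14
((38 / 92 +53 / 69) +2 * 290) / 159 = 3.66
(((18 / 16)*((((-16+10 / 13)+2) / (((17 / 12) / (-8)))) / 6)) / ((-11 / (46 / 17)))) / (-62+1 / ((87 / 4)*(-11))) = 6195096 / 111466433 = 0.06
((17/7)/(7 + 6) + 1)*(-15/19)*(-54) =87480/1729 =50.60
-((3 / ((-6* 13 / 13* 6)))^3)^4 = -1 / 8916100448256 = -0.00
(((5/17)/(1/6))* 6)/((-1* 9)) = -20/17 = -1.18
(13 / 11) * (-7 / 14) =-13 / 22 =-0.59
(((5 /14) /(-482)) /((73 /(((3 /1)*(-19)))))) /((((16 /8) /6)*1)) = 855 /492604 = 0.00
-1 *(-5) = 5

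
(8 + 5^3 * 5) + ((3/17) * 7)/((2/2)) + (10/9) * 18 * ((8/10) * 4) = 11870/17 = 698.24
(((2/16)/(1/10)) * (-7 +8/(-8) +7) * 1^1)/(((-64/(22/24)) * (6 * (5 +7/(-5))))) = 275/331776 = 0.00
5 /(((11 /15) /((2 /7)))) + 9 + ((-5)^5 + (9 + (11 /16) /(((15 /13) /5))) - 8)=-11494829 /3696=-3110.07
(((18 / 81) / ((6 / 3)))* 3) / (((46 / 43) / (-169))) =-7267 / 138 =-52.66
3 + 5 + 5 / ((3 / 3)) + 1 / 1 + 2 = 16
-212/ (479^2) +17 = 3900285/ 229441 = 17.00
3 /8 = 0.38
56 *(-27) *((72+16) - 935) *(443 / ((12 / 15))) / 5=141833538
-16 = -16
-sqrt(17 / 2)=-sqrt(34) / 2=-2.92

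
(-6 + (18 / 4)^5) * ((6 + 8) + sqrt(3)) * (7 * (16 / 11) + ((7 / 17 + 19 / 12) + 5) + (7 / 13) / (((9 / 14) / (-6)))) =6954484263 * sqrt(3) / 311168 + 48681389841 / 155584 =351605.24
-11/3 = -3.67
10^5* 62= 6200000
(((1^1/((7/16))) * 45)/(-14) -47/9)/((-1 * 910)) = 5543/401310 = 0.01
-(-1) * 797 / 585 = 797 / 585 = 1.36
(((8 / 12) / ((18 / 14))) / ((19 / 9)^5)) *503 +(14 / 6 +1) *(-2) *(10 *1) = -449017238 / 7428297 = -60.45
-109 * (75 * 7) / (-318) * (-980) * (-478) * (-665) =-2971051422500 / 53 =-56057574009.43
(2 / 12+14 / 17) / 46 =101 / 4692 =0.02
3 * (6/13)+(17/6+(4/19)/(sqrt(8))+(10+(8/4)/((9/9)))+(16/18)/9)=sqrt(2)/19+34363/2106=16.39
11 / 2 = 5.50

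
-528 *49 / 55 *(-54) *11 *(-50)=-13970880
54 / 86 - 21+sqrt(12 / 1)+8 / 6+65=2 * sqrt(3)+5929 / 129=49.43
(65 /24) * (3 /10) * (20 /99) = 65 /396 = 0.16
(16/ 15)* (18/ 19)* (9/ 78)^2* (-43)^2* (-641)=-256005144/ 16055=-15945.51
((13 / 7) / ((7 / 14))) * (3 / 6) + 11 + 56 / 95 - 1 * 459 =-296293 / 665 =-445.55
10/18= 5/9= 0.56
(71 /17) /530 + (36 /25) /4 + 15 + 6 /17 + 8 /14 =5137761 /315350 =16.29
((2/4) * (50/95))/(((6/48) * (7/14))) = 80/19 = 4.21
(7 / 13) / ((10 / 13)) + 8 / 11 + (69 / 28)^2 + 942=40942439 / 43120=949.50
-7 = -7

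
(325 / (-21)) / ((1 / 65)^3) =-89253125 / 21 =-4250148.81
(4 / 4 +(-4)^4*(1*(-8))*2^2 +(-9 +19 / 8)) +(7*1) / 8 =-32787 / 4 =-8196.75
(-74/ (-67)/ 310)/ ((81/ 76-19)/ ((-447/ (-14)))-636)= -628482/ 112289235245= -0.00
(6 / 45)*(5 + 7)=8 / 5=1.60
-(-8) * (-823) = -6584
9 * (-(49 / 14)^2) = -441 / 4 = -110.25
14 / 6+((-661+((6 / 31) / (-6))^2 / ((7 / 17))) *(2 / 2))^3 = -263745422906802892919 / 913241287749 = -288801466.21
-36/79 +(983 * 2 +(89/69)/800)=8571352631/4360800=1965.55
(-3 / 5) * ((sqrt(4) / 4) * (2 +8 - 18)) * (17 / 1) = 204 / 5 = 40.80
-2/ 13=-0.15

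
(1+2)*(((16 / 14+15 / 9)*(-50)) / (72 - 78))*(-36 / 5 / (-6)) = 590 / 7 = 84.29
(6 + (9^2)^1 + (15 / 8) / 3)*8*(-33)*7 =-161931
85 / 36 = 2.36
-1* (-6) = 6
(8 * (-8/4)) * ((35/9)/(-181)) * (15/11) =2800/5973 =0.47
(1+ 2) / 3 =1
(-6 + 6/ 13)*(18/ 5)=-1296/ 65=-19.94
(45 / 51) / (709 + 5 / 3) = 45 / 36244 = 0.00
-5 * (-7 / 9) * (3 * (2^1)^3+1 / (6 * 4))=20195 / 216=93.50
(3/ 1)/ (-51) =-1/ 17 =-0.06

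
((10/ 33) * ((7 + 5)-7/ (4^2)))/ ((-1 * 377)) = -925/ 99528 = -0.01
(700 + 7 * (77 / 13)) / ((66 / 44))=6426 / 13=494.31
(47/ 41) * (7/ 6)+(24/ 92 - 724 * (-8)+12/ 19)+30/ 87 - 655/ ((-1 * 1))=6449.57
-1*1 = -1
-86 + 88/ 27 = -2234/ 27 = -82.74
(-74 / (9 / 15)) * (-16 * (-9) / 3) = -5920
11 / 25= 0.44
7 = 7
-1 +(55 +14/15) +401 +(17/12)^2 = 329717/720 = 457.94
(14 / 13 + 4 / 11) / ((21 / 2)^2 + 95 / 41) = 33784 / 2639923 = 0.01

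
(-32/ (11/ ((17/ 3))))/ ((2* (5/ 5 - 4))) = 272/ 99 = 2.75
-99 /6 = -33 /2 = -16.50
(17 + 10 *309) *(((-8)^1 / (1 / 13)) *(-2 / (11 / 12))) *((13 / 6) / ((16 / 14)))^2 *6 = 334477871 / 22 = 15203539.59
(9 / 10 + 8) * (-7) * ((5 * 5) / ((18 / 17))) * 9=-52955 / 4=-13238.75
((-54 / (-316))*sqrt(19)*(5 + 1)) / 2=81*sqrt(19) / 158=2.23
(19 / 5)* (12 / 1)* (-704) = -160512 / 5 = -32102.40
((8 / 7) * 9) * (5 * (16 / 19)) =5760 / 133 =43.31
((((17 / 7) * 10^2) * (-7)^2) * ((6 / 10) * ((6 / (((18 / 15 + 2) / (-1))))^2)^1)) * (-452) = -45383625 / 4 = -11345906.25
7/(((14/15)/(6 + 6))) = 90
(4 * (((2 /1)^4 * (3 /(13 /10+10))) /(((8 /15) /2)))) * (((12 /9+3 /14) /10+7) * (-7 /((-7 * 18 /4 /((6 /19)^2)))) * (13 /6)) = 6250400 /285551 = 21.89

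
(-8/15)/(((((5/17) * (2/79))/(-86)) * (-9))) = -461992/675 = -684.43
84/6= 14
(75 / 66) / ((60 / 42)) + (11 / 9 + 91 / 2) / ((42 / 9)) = 10.81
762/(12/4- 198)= -254/65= -3.91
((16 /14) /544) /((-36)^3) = -1 /22208256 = -0.00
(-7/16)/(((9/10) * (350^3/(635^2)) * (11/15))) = -16129/2587200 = -0.01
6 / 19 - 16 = -15.68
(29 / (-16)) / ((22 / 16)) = -29 / 22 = -1.32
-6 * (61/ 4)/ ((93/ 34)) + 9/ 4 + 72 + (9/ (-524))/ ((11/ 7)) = 3644033/ 89342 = 40.79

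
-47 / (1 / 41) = -1927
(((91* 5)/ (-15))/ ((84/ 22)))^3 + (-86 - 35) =-3629879/ 5832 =-622.41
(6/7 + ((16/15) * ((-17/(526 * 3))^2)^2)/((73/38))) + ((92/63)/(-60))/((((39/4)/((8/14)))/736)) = -52093164699294436/270309658806029115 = -0.19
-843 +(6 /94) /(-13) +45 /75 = -2573547 /3055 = -842.40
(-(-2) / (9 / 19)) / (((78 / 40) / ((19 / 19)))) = 760 / 351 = 2.17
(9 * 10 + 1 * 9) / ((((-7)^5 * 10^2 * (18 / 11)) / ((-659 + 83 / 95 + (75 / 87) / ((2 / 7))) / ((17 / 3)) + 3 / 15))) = 186862357 / 44980334000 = 0.00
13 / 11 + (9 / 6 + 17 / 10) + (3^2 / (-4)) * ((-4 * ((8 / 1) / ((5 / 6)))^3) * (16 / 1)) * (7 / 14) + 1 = 87596264 / 1375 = 63706.37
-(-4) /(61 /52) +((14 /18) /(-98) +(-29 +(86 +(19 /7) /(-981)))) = 2409563 /39894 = 60.40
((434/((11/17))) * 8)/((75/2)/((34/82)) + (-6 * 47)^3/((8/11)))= -0.00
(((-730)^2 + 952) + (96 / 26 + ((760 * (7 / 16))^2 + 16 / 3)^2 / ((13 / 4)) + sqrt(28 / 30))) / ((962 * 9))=sqrt(210) / 129870 + 1760486218585 / 4051944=434479.41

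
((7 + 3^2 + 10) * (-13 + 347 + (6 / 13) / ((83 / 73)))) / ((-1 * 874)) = -15688 / 1577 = -9.95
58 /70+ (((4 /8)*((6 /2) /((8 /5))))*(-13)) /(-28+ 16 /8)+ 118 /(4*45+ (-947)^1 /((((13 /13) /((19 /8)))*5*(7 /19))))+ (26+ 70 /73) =670654165543 /23830341920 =28.14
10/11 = 0.91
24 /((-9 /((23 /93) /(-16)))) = 23 /558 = 0.04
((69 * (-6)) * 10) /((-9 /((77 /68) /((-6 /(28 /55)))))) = -2254 /51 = -44.20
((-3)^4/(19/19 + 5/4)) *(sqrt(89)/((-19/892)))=-32112 *sqrt(89)/19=-15944.42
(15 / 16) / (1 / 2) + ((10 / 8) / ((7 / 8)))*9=825 / 56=14.73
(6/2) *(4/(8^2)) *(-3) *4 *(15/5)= -27/4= -6.75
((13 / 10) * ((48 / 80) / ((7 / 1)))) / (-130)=-3 / 3500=-0.00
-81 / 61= -1.33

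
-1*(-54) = 54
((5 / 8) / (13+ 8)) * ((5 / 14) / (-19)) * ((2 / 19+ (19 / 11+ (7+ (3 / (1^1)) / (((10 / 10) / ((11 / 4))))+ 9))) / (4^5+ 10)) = -11125 / 788354688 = -0.00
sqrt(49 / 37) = 7 * sqrt(37) / 37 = 1.15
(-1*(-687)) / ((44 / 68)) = 11679 / 11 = 1061.73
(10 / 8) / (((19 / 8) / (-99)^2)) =98010 / 19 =5158.42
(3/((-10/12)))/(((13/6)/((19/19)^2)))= -108/65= -1.66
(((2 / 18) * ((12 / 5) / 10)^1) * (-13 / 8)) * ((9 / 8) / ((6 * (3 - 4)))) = 13 / 1600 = 0.01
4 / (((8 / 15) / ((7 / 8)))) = 105 / 16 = 6.56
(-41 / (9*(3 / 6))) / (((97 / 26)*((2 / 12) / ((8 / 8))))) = -4264 / 291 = -14.65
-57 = -57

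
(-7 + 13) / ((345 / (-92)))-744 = -3728 / 5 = -745.60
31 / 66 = 0.47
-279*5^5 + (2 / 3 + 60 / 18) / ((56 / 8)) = -6103121 / 7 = -871874.43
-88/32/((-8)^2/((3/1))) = -33/256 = -0.13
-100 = -100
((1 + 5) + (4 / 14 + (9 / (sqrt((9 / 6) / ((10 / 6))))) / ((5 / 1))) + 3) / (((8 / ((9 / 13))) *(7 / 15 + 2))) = 81 *sqrt(10) / 3848 + 675 / 2072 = 0.39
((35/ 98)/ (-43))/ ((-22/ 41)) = 205/ 13244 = 0.02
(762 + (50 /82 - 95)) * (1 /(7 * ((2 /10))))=136860 /287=476.86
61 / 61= 1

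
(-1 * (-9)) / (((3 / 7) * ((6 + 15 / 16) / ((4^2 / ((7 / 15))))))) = 3840 / 37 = 103.78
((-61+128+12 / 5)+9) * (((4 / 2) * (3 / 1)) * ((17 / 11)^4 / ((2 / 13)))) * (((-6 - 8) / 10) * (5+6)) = -8938083336 / 33275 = -268612.57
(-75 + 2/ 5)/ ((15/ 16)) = -5968/ 75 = -79.57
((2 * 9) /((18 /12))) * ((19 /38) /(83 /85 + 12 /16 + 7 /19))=12920 /4511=2.86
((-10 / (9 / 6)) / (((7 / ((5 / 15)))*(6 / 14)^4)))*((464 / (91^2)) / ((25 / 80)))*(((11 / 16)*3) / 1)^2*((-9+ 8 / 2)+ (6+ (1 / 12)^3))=-3266879 / 454896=-7.18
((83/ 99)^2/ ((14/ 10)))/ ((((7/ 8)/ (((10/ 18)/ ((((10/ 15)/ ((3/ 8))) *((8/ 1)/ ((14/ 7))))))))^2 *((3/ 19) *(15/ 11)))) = 3272275/ 176033088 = 0.02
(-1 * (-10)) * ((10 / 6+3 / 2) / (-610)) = -19 / 366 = -0.05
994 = 994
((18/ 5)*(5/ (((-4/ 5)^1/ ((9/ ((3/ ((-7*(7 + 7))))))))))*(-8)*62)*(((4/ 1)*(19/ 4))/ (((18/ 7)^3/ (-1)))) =3666415.93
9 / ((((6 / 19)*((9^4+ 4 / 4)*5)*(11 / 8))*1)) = 114 / 180455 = 0.00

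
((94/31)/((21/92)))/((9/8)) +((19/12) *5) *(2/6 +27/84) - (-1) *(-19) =-188267/93744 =-2.01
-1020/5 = -204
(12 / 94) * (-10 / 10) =-6 / 47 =-0.13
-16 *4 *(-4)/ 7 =256/ 7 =36.57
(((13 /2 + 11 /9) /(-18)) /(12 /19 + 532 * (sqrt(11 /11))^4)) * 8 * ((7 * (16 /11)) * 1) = -73948 /1127115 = -0.07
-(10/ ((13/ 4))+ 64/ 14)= -696/ 91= -7.65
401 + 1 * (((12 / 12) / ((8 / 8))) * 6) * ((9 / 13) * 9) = 5699 / 13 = 438.38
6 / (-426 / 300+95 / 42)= 1575 / 221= 7.13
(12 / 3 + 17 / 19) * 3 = 279 / 19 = 14.68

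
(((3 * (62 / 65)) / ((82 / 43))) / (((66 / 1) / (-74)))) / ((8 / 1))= -49321 / 234520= -0.21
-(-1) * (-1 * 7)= -7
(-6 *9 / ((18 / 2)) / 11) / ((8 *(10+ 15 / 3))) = -1 / 220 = -0.00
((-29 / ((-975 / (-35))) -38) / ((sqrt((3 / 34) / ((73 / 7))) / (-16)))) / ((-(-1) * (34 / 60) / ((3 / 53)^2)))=730848 * sqrt(52122) / 4345523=38.40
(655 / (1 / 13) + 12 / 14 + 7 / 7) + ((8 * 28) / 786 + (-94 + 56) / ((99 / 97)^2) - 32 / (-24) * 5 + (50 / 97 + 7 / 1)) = 7405712913737 / 871789149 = 8494.84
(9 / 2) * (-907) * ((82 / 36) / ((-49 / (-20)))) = -185935 / 49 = -3794.59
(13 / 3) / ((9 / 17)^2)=3757 / 243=15.46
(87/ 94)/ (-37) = -87/ 3478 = -0.03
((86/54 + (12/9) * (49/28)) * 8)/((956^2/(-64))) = -3392/1542267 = -0.00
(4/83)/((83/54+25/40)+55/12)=864/120931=0.01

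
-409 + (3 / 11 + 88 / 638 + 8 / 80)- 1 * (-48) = -1149961 / 3190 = -360.49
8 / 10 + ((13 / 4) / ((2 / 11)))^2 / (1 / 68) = 1738229 / 80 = 21727.86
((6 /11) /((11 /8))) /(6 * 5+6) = 4 /363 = 0.01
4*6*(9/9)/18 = 4/3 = 1.33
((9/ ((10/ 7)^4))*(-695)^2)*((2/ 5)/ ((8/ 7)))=365319.05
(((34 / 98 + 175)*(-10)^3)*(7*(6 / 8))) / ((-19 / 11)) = 70884000 / 133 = 532962.41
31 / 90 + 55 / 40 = 619 / 360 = 1.72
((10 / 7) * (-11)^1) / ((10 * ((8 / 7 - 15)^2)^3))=-184877 / 832972004929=-0.00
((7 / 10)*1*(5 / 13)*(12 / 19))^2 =1764 / 61009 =0.03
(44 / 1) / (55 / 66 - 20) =-264 / 115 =-2.30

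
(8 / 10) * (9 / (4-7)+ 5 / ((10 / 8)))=4 / 5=0.80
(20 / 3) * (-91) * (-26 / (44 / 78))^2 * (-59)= 9200640540 / 121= 76038351.57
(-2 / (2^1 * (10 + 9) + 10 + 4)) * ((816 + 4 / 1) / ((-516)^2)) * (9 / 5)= -41 / 192296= -0.00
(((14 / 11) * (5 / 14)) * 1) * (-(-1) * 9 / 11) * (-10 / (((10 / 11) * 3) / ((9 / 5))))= -27 / 11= -2.45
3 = 3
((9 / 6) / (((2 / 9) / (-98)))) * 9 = -11907 / 2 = -5953.50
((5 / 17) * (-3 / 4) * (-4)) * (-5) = -75 / 17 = -4.41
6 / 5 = 1.20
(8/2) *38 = 152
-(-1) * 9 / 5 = 9 / 5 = 1.80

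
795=795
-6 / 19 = -0.32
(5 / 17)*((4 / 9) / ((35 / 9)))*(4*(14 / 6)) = 16 / 51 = 0.31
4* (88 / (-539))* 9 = -288 / 49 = -5.88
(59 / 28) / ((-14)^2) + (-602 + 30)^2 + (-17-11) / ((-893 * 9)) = 14431123638151 / 44107056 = 327184.01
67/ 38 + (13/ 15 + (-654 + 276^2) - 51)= 75473.63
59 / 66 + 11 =785 / 66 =11.89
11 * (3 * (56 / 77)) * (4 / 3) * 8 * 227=58112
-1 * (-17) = 17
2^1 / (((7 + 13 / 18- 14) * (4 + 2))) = -6 / 113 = -0.05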